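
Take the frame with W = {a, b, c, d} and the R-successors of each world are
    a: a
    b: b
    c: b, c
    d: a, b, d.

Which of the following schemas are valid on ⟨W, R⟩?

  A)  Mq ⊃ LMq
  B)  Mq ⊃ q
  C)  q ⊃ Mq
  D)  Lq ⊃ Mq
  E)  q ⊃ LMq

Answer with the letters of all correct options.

C, D

R is reflexive: each world relates to itself.
R is not symmetric: c R b but not b R c.
R is not euclidean: c R b and c R c but not b R c.
R is serial: every world has an R-successor.
R is not a subset of the identity: c R b with c ≠ b.
(A) Mq ⊃ LMq is axiom 5; it is valid on a frame exactly when R is euclidean. R is not euclidean, so not valid.
(B) Mq ⊃ q is valid only on frames where every R-edge is a self-loop. Here R ⊄ identity — not valid.
(C) q ⊃ Mq is the dual of axiom T; it is valid on a frame exactly when R is reflexive. R is reflexive, so valid.
(D) axiom D: valid iff R is serial. R is serial — valid.
(E) q ⊃ LMq is axiom B; it is valid on a frame exactly when R is symmetric. R is not symmetric, so not valid.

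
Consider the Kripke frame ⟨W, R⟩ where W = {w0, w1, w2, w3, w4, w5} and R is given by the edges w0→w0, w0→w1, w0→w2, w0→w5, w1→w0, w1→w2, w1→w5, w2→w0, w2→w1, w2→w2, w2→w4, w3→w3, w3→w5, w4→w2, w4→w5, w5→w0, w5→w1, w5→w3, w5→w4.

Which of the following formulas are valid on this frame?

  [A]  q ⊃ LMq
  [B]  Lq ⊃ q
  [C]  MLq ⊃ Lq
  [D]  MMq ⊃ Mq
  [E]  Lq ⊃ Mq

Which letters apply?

R is not reflexive: not w1 R w1.
R is symmetric: every R-edge is matched by its reverse.
R is not transitive: w0 R w2 and w2 R w4 but not w0 R w4.
R is not euclidean: w0 R w2 and w0 R w5 but not w2 R w5.
R is serial: every world has an R-successor.
(A) q ⊃ LMq is axiom B, which corresponds to symmetry. R is symmetric — valid.
(B) axiom T: valid iff R is reflexive. R is not reflexive — not valid.
(C) MLq ⊃ Lq (the dual of axiom 5) characterises the euclidean frames. R is not euclidean — not valid.
(D) MMq ⊃ Mq (the dual of axiom 4) characterises the transitive frames. R is not transitive — not valid.
(E) axiom D: valid iff R is serial. R is serial — valid.

A, E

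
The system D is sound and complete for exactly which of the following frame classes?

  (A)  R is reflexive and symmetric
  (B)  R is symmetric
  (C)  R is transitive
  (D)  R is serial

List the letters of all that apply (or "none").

D

(A) this class determines B (= KTB), not D.
(B) this class determines KB, not D.
(C) this class determines K4, not D.
(D) D is sound and complete for exactly this class.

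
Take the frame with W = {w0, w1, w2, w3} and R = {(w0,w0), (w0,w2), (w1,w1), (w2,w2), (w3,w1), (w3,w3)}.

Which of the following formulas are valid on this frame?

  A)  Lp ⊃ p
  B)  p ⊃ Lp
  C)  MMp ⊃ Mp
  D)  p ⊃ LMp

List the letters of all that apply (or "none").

A, C

R is reflexive: each world relates to itself.
R is not symmetric: w0 R w2 but not w2 R w0.
R is transitive: R is closed under composition.
R is not a subset of the identity: w0 R w2 with w0 ≠ w2.
(A) axiom T: valid iff R is reflexive. R is reflexive — valid.
(B) p ⊃ Lp is valid only on frames where every R-edge is a self-loop. Here R ⊄ identity — not valid.
(C) MMp ⊃ Mp (the dual of axiom 4) characterises the transitive frames. R is transitive — valid.
(D) p ⊃ LMp (axiom B) characterises the symmetric frames. R is not symmetric — not valid.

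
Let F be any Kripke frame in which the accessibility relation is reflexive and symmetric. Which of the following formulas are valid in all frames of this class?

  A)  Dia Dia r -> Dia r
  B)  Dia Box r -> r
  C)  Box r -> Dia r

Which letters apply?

B, C

Reflexive relations are serial.
(A) Dia Dia r -> Dia r is the dual of axiom 4; it is valid on a frame exactly when R is transitive. Such an R need not be transitive, so not valid.
(B) Dia Box r -> r is the dual of axiom B; it is valid on a frame exactly when R is symmetric. Every such R is symmetric, so valid.
(C) Box r -> Dia r is axiom D, which corresponds to seriality. Every such R is serial — valid.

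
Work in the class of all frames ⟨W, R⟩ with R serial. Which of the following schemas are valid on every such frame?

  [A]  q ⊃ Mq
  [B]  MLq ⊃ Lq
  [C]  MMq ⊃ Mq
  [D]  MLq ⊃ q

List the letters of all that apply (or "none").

none

(A) q ⊃ Mq is the dual of axiom T, which corresponds to reflexivity. Such an R need not be reflexive — not valid.
(B) MLq ⊃ Lq is the dual of axiom 5; it is valid on a frame exactly when R is euclidean. Such an R need not be euclidean, so not valid.
(C) MMq ⊃ Mq (the dual of axiom 4) characterises the transitive frames. Such an R need not be transitive — not valid.
(D) the dual of axiom B: valid iff R is symmetric. Such an R need not be symmetric — not valid.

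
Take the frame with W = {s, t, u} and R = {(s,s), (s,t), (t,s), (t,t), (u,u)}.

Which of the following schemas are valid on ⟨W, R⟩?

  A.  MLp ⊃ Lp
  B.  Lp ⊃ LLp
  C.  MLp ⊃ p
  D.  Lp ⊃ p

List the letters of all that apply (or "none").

R is reflexive: each world relates to itself.
R is symmetric: every R-edge is matched by its reverse.
R is transitive: R is closed under composition.
R is euclidean: any two R-successors of the same world are R-related.
(A) MLp ⊃ Lp is the dual of axiom 5; it is valid on a frame exactly when R is euclidean. R is euclidean, so valid.
(B) Lp ⊃ LLp is axiom 4; it is valid on a frame exactly when R is transitive. R is transitive, so valid.
(C) MLp ⊃ p is the dual of axiom B; it is valid on a frame exactly when R is symmetric. R is symmetric, so valid.
(D) axiom T: valid iff R is reflexive. R is reflexive — valid.

A, B, C, D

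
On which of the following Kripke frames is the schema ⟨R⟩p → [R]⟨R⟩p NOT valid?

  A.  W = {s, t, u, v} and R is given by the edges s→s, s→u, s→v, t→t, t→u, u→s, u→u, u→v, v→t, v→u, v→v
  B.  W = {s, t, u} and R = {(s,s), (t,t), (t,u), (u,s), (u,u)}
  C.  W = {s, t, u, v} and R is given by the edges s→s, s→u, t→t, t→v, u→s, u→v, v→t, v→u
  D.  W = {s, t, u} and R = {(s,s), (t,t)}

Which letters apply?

A, B, C

The schema ⟨R⟩p → [R]⟨R⟩p is axiom 5; it is valid on a frame iff R is euclidean.
(A) R is not euclidean (s R v and s R s but not v R s), so the schema fails here.
(B) R is not euclidean (t R u and t R t but not u R t), so the schema fails here.
(C) R is not euclidean (u R s and u R v but not s R v), so the schema fails here.
(D) R is euclidean (any two R-successors of the same world are R-related), so the schema is valid here.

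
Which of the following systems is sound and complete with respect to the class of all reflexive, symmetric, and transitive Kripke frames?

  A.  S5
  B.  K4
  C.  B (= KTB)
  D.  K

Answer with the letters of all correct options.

A

(A) S5 is determined by exactly this class.
(B) K4 is determined by the class of transitive frames.
(C) B (= KTB) is determined by the class of reflexive and symmetric frames.
(D) K is determined by the class of arbitrary frames.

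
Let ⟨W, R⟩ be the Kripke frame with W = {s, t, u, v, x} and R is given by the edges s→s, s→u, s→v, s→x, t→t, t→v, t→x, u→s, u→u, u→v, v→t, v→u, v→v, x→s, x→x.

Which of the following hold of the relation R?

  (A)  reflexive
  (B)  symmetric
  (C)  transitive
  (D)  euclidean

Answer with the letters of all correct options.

(A) reflexive: each world relates to itself.
(B) not symmetric: s R v but not v R s.
(C) not transitive: s R v and v R t but not s R t.
(D) not euclidean: s R u and s R x but not u R x.

A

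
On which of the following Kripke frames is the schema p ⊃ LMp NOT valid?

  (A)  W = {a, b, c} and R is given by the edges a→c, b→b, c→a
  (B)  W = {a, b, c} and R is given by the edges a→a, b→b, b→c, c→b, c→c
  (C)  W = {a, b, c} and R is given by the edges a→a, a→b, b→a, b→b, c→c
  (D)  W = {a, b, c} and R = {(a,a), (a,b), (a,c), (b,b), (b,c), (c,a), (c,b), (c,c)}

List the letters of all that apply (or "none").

D

The schema p ⊃ LMp is axiom B; it is valid on a frame iff R is symmetric.
(A) R is symmetric (every R-edge is matched by its reverse), so the schema is valid here.
(B) R is symmetric (every R-edge is matched by its reverse), so the schema is valid here.
(C) R is symmetric (every R-edge is matched by its reverse), so the schema is valid here.
(D) R is not symmetric (a R b but not b R a), so the schema fails here.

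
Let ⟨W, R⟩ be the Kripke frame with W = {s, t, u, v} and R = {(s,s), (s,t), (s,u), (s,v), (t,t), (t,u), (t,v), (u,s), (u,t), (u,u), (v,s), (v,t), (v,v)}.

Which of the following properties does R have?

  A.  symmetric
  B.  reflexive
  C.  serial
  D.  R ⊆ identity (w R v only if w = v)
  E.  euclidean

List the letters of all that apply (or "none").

B, C

(A) not symmetric: s R t but not t R s.
(B) reflexive: each world relates to itself.
(C) serial: every world has an R-successor.
(D) not ⊆ identity: s R t with s ≠ t.
(E) not euclidean: s R t and s R s but not t R s.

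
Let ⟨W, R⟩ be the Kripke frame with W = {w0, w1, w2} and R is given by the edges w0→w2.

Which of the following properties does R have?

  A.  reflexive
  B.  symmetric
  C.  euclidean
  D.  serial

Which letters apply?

none

(A) not reflexive: not w0 R w0.
(B) not symmetric: w0 R w2 but not w2 R w0.
(C) not euclidean: w0 R w2 and w0 R w2 but not w2 R w2.
(D) not serial: w1 has no R-successor.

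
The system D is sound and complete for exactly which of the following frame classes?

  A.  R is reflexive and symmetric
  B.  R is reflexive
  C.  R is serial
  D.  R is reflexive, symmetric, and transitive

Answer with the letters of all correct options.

(A) this class determines B (= KTB), not D.
(B) this class determines T (= KT), not D.
(C) D is sound and complete for exactly this class.
(D) this class determines S5, not D.

C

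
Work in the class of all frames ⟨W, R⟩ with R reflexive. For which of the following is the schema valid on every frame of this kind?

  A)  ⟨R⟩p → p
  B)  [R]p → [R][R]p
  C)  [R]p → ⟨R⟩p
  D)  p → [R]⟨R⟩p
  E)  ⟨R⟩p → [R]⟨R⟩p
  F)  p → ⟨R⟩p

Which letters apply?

A reflexive relation is serial.
(A) ⟨R⟩p → p is valid only on frames where every R-edge is a self-loop. Such an R need not be a subset of the identity — not valid.
(B) [R]p → [R][R]p is axiom 4; it is valid on a frame exactly when R is transitive. Such an R need not be transitive, so not valid.
(C) [R]p → ⟨R⟩p is axiom D, which corresponds to seriality. Every such R is serial — valid.
(D) p → [R]⟨R⟩p (axiom B) characterises the symmetric frames. Such an R need not be symmetric — not valid.
(E) ⟨R⟩p → [R]⟨R⟩p is axiom 5, which corresponds to the euclidean property. Such an R need not be euclidean — not valid.
(F) p → ⟨R⟩p is the dual of axiom T; it is valid on a frame exactly when R is reflexive. Every such R is reflexive, so valid.

C, F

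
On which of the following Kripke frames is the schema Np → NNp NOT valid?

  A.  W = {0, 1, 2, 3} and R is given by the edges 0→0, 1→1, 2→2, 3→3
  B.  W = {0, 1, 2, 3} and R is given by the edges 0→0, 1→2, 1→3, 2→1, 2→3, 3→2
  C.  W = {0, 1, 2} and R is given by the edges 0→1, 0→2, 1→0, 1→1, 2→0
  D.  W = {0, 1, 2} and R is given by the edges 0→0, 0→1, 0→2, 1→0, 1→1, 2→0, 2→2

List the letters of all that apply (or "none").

B, C, D

The schema Np → NNp is axiom 4; it is valid on a frame iff R is transitive.
(A) R is transitive (R is closed under composition), so the schema is valid here.
(B) R is not transitive (1 R 2 and 2 R 1 but not 1 R 1), so the schema fails here.
(C) R is not transitive (0 R 1 and 1 R 0 but not 0 R 0), so the schema fails here.
(D) R is not transitive (1 R 0 and 0 R 2 but not 1 R 2), so the schema fails here.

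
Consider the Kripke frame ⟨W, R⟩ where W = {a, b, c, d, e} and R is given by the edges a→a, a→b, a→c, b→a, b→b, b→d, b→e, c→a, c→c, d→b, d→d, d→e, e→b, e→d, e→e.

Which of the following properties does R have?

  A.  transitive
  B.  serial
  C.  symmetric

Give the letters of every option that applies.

B, C

(A) not transitive: a R b and b R d but not a R d.
(B) serial: every world has an R-successor.
(C) symmetric: every R-edge is matched by its reverse.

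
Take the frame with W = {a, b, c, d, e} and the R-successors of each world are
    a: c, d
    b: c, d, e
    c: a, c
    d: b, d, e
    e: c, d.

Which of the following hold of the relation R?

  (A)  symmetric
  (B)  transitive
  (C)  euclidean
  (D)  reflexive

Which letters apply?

none

(A) not symmetric: a R d but not d R a.
(B) not transitive: a R c and c R a but not a R a.
(C) not euclidean: a R c and a R d but not c R d.
(D) not reflexive: not a R a.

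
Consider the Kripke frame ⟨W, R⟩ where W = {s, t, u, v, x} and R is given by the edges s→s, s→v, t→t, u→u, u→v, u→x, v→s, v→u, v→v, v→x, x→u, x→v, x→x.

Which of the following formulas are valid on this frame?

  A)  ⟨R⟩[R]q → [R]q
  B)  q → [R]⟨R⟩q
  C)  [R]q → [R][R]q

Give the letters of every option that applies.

R is symmetric: every R-edge is matched by its reverse.
R is not transitive: s R v and v R u but not s R u.
R is not euclidean: v R s and v R u but not s R u.
(A) ⟨R⟩[R]q → [R]q is the dual of axiom 5; it is valid on a frame exactly when R is euclidean. R is not euclidean, so not valid.
(B) q → [R]⟨R⟩q is axiom B; it is valid on a frame exactly when R is symmetric. R is symmetric, so valid.
(C) [R]q → [R][R]q is axiom 4, which corresponds to transitivity. R is not transitive — not valid.

B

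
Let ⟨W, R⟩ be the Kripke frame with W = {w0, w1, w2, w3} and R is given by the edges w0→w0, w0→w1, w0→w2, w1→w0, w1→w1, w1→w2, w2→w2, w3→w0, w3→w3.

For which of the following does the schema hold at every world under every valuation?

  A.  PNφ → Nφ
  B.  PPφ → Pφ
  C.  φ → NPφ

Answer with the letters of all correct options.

none

R is not symmetric: w0 R w2 but not w2 R w0.
R is not transitive: w3 R w0 and w0 R w1 but not w3 R w1.
R is not euclidean: w0 R w2 and w0 R w0 but not w2 R w0.
(A) the dual of axiom 5: valid iff R is euclidean. R is not euclidean — not valid.
(B) PPφ → Pφ is the dual of axiom 4, which corresponds to transitivity. R is not transitive — not valid.
(C) φ → NPφ is axiom B; it is valid on a frame exactly when R is symmetric. R is not symmetric, so not valid.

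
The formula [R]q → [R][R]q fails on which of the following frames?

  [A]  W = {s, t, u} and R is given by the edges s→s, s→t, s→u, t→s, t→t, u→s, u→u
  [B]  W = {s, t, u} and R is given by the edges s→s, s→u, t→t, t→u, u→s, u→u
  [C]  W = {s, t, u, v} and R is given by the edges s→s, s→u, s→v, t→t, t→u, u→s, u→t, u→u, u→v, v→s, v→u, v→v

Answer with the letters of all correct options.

A, B, C

The schema [R]q → [R][R]q is axiom 4; it is valid on a frame iff R is transitive.
(A) R is not transitive (t R s and s R u but not t R u), so the schema fails here.
(B) R is not transitive (t R u and u R s but not t R s), so the schema fails here.
(C) R is not transitive (s R u and u R t but not s R t), so the schema fails here.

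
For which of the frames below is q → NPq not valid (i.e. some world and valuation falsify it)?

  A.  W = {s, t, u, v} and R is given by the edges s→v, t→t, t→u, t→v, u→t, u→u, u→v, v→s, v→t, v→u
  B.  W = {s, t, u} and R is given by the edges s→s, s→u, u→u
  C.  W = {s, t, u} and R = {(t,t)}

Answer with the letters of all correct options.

B

The schema q → NPq is axiom B; it is valid on a frame iff R is symmetric.
(A) R is symmetric (every R-edge is matched by its reverse), so the schema is valid here.
(B) R is not symmetric (s R u but not u R s), so the schema fails here.
(C) R is symmetric (every R-edge is matched by its reverse), so the schema is valid here.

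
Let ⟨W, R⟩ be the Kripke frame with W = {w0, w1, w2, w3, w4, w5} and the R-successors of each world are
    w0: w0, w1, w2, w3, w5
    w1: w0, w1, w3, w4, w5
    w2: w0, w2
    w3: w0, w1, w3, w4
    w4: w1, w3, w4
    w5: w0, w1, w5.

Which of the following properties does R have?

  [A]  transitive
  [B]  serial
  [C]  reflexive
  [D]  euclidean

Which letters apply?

(A) not transitive: w0 R w1 and w1 R w4 but not w0 R w4.
(B) serial: every world has an R-successor.
(C) reflexive: each world relates to itself.
(D) not euclidean: w0 R w1 and w0 R w2 but not w1 R w2.

B, C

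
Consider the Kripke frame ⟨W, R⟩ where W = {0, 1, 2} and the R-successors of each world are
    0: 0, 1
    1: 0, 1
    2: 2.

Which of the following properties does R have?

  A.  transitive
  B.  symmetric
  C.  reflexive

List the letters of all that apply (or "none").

A, B, C

(A) transitive: R is closed under composition.
(B) symmetric: every R-edge is matched by its reverse.
(C) reflexive: each world relates to itself.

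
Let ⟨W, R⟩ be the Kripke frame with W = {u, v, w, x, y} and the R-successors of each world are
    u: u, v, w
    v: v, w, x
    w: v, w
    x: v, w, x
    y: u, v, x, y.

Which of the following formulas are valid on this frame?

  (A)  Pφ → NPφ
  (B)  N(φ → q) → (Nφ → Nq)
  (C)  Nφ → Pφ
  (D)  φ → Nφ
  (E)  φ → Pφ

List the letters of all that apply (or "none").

R is reflexive: each world relates to itself.
R is not euclidean: u R v and u R u but not v R u.
R is serial: every world has an R-successor.
R is not a subset of the identity: u R v with u ≠ v.
(A) Pφ → NPφ is axiom 5; it is valid on a frame exactly when R is euclidean. R is not euclidean, so not valid.
(B) N(φ → q) → (Nφ → Nq) is axiom K, valid on every Kripke frame — valid.
(C) axiom D: valid iff R is serial. R is serial — valid.
(D) φ → Nφ is valid only on frames where every R-edge is a self-loop. Here R ⊄ identity — not valid.
(E) φ → Pφ (the dual of axiom T) characterises the reflexive frames. R is reflexive — valid.

B, C, E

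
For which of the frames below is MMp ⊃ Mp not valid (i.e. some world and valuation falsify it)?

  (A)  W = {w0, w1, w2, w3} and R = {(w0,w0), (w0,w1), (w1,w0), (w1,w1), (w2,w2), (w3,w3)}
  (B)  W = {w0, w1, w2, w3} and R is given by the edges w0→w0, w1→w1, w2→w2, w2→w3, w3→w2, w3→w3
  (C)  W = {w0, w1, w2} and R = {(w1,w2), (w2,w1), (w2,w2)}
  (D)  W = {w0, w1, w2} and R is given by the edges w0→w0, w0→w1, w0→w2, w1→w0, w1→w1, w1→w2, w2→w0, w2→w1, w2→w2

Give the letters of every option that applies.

The schema MMp ⊃ Mp is the dual of axiom 4; it is valid on a frame iff R is transitive.
(A) R is transitive (R is closed under composition), so the schema is valid here.
(B) R is transitive (R is closed under composition), so the schema is valid here.
(C) R is not transitive (w1 R w2 and w2 R w1 but not w1 R w1), so the schema fails here.
(D) R is transitive (R is closed under composition), so the schema is valid here.

C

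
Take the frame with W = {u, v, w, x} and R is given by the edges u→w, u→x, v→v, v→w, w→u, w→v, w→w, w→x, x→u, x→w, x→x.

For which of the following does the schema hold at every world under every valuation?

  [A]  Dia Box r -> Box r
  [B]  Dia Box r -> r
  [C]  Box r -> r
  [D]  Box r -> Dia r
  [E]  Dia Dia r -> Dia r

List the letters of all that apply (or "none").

R is not reflexive: not u R u.
R is symmetric: every R-edge is matched by its reverse.
R is not transitive: u R w and w R u but not u R u.
R is not euclidean: w R u and w R v but not u R v.
R is serial: every world has an R-successor.
(A) Dia Box r -> Box r is the dual of axiom 5, which corresponds to the euclidean property. R is not euclidean — not valid.
(B) Dia Box r -> r (the dual of axiom B) characterises the symmetric frames. R is symmetric — valid.
(C) Box r -> r is axiom T; it is valid on a frame exactly when R is reflexive. R is not reflexive, so not valid.
(D) Box r -> Dia r is axiom D; it is valid on a frame exactly when R is serial. R is serial, so valid.
(E) Dia Dia r -> Dia r is the dual of axiom 4, which corresponds to transitivity. R is not transitive — not valid.

B, D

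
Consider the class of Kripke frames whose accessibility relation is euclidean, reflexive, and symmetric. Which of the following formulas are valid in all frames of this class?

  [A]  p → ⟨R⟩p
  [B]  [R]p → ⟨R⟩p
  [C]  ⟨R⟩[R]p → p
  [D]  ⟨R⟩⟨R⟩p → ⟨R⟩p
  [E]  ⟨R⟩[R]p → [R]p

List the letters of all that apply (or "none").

A, B, C, D, E

A relation that is euclidean, reflexive, and symmetric is also serial and transitive.
(A) p → ⟨R⟩p is the dual of axiom T, which corresponds to reflexivity. Every such R is reflexive — valid.
(B) [R]p → ⟨R⟩p is axiom D; it is valid on a frame exactly when R is serial. Every such R is serial, so valid.
(C) the dual of axiom B: valid iff R is symmetric. Every such R is symmetric — valid.
(D) the dual of axiom 4: valid iff R is transitive. Every such R is transitive — valid.
(E) ⟨R⟩[R]p → [R]p (the dual of axiom 5) characterises the euclidean frames. Every such R is euclidean — valid.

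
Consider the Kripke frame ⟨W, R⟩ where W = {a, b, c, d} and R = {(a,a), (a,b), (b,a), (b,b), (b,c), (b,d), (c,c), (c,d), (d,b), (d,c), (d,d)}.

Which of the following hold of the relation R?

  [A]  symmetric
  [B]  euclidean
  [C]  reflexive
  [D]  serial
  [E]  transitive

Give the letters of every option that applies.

C, D

(A) not symmetric: b R c but not c R b.
(B) not euclidean: b R a and b R c but not a R c.
(C) reflexive: each world relates to itself.
(D) serial: every world has an R-successor.
(E) not transitive: a R b and b R c but not a R c.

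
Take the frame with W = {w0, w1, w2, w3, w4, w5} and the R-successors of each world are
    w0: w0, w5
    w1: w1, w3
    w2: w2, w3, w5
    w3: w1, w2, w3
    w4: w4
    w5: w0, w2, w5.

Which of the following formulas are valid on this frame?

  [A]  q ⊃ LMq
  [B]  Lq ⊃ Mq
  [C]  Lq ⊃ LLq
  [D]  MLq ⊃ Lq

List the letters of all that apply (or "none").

R is symmetric: every R-edge is matched by its reverse.
R is not transitive: w0 R w5 and w5 R w2 but not w0 R w2.
R is not euclidean: w2 R w3 and w2 R w5 but not w3 R w5.
R is serial: every world has an R-successor.
(A) axiom B: valid iff R is symmetric. R is symmetric — valid.
(B) Lq ⊃ Mq (axiom D) characterises the serial frames. R is serial — valid.
(C) Lq ⊃ LLq is axiom 4; it is valid on a frame exactly when R is transitive. R is not transitive, so not valid.
(D) MLq ⊃ Lq is the dual of axiom 5; it is valid on a frame exactly when R is euclidean. R is not euclidean, so not valid.

A, B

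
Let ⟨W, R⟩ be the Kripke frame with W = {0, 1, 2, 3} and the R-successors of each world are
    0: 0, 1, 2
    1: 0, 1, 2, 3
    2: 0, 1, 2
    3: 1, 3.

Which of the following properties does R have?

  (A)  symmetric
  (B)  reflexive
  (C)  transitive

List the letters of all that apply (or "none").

(A) symmetric: every R-edge is matched by its reverse.
(B) reflexive: each world relates to itself.
(C) not transitive: 0 R 1 and 1 R 3 but not 0 R 3.

A, B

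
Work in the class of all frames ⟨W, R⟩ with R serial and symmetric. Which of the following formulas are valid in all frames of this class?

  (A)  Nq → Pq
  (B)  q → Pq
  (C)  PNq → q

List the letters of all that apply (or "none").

A, C

(A) Nq → Pq (axiom D) characterises the serial frames. Every such R is serial — valid.
(B) q → Pq is the dual of axiom T; it is valid on a frame exactly when R is reflexive. Such an R need not be reflexive, so not valid.
(C) PNq → q is the dual of axiom B, which corresponds to symmetry. Every such R is symmetric — valid.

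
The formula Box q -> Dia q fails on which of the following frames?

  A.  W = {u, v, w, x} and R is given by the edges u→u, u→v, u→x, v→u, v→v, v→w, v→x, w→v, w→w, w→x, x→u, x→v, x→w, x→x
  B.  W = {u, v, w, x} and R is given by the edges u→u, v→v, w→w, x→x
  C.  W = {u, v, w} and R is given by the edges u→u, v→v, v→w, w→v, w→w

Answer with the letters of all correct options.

The schema Box q -> Dia q is axiom D; it is valid on a frame iff R is serial.
(A) R is serial (every world has an R-successor), so the schema is valid here.
(B) R is serial (every world has an R-successor), so the schema is valid here.
(C) R is serial (every world has an R-successor), so the schema is valid here.

none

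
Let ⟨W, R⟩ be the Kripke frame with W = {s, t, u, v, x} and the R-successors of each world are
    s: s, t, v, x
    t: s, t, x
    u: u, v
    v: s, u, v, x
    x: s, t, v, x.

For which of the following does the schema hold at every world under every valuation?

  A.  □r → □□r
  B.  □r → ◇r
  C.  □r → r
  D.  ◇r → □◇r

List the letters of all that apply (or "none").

B, C

R is reflexive: each world relates to itself.
R is not transitive: s R v and v R u but not s R u.
R is not euclidean: s R t and s R v but not t R v.
R is serial: every world has an R-successor.
(A) □r → □□r is axiom 4, which corresponds to transitivity. R is not transitive — not valid.
(B) □r → ◇r is axiom D; it is valid on a frame exactly when R is serial. R is serial, so valid.
(C) □r → r (axiom T) characterises the reflexive frames. R is reflexive — valid.
(D) ◇r → □◇r (axiom 5) characterises the euclidean frames. R is not euclidean — not valid.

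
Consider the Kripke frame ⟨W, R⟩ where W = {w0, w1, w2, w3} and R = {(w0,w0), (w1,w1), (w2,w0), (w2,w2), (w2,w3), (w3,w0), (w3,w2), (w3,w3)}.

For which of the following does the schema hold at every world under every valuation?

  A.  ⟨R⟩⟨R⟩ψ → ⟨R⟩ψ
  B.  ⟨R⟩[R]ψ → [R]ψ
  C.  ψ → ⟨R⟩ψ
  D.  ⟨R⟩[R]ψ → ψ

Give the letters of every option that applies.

R is reflexive: each world relates to itself.
R is not symmetric: w2 R w0 but not w0 R w2.
R is transitive: R is closed under composition.
R is not euclidean: w2 R w0 and w2 R w2 but not w0 R w2.
(A) ⟨R⟩⟨R⟩ψ → ⟨R⟩ψ is the dual of axiom 4, which corresponds to transitivity. R is transitive — valid.
(B) ⟨R⟩[R]ψ → [R]ψ (the dual of axiom 5) characterises the euclidean frames. R is not euclidean — not valid.
(C) ψ → ⟨R⟩ψ (the dual of axiom T) characterises the reflexive frames. R is reflexive — valid.
(D) ⟨R⟩[R]ψ → ψ (the dual of axiom B) characterises the symmetric frames. R is not symmetric — not valid.

A, C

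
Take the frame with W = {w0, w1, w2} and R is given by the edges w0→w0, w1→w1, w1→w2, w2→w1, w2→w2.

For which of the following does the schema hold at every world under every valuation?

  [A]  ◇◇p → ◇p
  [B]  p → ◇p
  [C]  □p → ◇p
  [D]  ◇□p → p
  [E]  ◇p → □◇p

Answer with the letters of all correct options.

A, B, C, D, E

R is reflexive: each world relates to itself.
R is symmetric: every R-edge is matched by its reverse.
R is transitive: R is closed under composition.
R is euclidean: any two R-successors of the same world are R-related.
R is serial: every world has an R-successor.
(A) the dual of axiom 4: valid iff R is transitive. R is transitive — valid.
(B) p → ◇p is the dual of axiom T, which corresponds to reflexivity. R is reflexive — valid.
(C) □p → ◇p is axiom D; it is valid on a frame exactly when R is serial. R is serial, so valid.
(D) the dual of axiom B: valid iff R is symmetric. R is symmetric — valid.
(E) ◇p → □◇p (axiom 5) characterises the euclidean frames. R is euclidean — valid.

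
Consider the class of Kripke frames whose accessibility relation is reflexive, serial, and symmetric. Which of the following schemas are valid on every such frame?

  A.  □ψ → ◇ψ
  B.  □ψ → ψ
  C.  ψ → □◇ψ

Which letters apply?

(A) □ψ → ◇ψ (axiom D) characterises the serial frames. Every such R is serial — valid.
(B) □ψ → ψ (axiom T) characterises the reflexive frames. Every such R is reflexive — valid.
(C) ψ → □◇ψ (axiom B) characterises the symmetric frames. Every such R is symmetric — valid.

A, B, C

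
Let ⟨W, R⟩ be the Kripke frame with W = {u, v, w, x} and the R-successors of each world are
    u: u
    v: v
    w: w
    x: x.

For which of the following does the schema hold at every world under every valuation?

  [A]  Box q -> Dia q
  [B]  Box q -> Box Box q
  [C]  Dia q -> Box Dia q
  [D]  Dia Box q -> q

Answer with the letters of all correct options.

R is symmetric: every R-edge is matched by its reverse.
R is transitive: R is closed under composition.
R is euclidean: any two R-successors of the same world are R-related.
R is serial: every world has an R-successor.
(A) Box q -> Dia q (axiom D) characterises the serial frames. R is serial — valid.
(B) Box q -> Box Box q (axiom 4) characterises the transitive frames. R is transitive — valid.
(C) axiom 5: valid iff R is euclidean. R is euclidean — valid.
(D) Dia Box q -> q (the dual of axiom B) characterises the symmetric frames. R is symmetric — valid.

A, B, C, D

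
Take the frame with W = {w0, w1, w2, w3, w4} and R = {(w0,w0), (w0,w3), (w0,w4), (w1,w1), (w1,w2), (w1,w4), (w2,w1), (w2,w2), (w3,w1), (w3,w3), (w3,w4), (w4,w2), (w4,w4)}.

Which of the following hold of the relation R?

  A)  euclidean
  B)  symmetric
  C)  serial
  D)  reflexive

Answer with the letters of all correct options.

(A) not euclidean: w0 R w3 and w0 R w0 but not w3 R w0.
(B) not symmetric: w0 R w3 but not w3 R w0.
(C) serial: every world has an R-successor.
(D) reflexive: each world relates to itself.

C, D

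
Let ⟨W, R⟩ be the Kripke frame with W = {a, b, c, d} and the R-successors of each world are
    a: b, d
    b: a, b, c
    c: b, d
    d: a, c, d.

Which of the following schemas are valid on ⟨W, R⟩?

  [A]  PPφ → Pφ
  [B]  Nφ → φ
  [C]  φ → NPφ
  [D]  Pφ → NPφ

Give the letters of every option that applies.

R is not reflexive: not a R a.
R is symmetric: every R-edge is matched by its reverse.
R is not transitive: a R b and b R a but not a R a.
R is not euclidean: a R b and a R d but not b R d.
(A) PPφ → Pφ is the dual of axiom 4, which corresponds to transitivity. R is not transitive — not valid.
(B) axiom T: valid iff R is reflexive. R is not reflexive — not valid.
(C) φ → NPφ (axiom B) characterises the symmetric frames. R is symmetric — valid.
(D) axiom 5: valid iff R is euclidean. R is not euclidean — not valid.

C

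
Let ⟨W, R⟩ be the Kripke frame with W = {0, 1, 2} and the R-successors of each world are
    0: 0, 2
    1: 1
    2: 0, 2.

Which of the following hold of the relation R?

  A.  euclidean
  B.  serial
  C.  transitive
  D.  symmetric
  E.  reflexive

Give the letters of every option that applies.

(A) euclidean: any two R-successors of the same world are R-related.
(B) serial: every world has an R-successor.
(C) transitive: R is closed under composition.
(D) symmetric: every R-edge is matched by its reverse.
(E) reflexive: each world relates to itself.

A, B, C, D, E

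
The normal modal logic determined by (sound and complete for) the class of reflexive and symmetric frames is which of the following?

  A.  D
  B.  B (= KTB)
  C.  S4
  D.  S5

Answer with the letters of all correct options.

B

(A) D is determined by the class of serial frames.
(B) B (= KTB) is determined by exactly this class.
(C) S4 is determined by the class of reflexive and transitive frames.
(D) S5 is determined by the class of reflexive, symmetric, and transitive frames.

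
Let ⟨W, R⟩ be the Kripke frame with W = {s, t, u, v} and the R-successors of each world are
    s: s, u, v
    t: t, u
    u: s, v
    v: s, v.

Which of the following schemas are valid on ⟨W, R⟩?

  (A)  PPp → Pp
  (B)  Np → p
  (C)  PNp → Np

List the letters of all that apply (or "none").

R is not reflexive: not u R u.
R is not transitive: t R u and u R s but not t R s.
R is not euclidean: s R v and s R u but not v R u.
(A) PPp → Pp is the dual of axiom 4; it is valid on a frame exactly when R is transitive. R is not transitive, so not valid.
(B) Np → p (axiom T) characterises the reflexive frames. R is not reflexive — not valid.
(C) PNp → Np is the dual of axiom 5; it is valid on a frame exactly when R is euclidean. R is not euclidean, so not valid.

none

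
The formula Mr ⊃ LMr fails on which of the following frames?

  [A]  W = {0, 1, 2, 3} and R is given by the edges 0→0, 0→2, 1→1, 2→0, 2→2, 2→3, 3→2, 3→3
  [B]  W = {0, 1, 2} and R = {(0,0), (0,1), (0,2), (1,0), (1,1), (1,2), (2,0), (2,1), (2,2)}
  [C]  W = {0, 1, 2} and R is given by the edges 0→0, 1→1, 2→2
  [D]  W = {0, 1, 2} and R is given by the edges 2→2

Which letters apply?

A

The schema Mr ⊃ LMr is axiom 5; it is valid on a frame iff R is euclidean.
(A) R is not euclidean (2 R 0 and 2 R 3 but not 0 R 3), so the schema fails here.
(B) R is euclidean (any two R-successors of the same world are R-related), so the schema is valid here.
(C) R is euclidean (any two R-successors of the same world are R-related), so the schema is valid here.
(D) R is euclidean (any two R-successors of the same world are R-related), so the schema is valid here.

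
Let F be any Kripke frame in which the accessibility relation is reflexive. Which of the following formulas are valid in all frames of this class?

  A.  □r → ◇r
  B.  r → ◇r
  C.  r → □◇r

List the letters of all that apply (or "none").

A reflexive relation is serial.
(A) axiom D: valid iff R is serial. Every such R is serial — valid.
(B) r → ◇r is the dual of axiom T, which corresponds to reflexivity. Every such R is reflexive — valid.
(C) axiom B: valid iff R is symmetric. Such an R need not be symmetric — not valid.

A, B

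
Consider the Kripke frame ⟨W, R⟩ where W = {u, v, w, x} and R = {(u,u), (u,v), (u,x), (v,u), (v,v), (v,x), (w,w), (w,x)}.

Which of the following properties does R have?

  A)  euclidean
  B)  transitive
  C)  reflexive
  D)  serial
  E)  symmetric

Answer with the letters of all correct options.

(A) not euclidean: u R x and u R u but not x R u.
(B) transitive: R is closed under composition.
(C) not reflexive: not x R x.
(D) not serial: x has no R-successor.
(E) not symmetric: u R x but not x R u.

B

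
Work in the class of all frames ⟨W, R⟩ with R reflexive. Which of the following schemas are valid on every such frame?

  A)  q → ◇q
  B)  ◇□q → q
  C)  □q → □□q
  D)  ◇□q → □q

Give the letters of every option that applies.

A

A reflexive relation is serial.
(A) q → ◇q is the dual of axiom T; it is valid on a frame exactly when R is reflexive. Every such R is reflexive, so valid.
(B) ◇□q → q is the dual of axiom B; it is valid on a frame exactly when R is symmetric. Such an R need not be symmetric, so not valid.
(C) □q → □□q (axiom 4) characterises the transitive frames. Such an R need not be transitive — not valid.
(D) ◇□q → □q is the dual of axiom 5, which corresponds to the euclidean property. Such an R need not be euclidean — not valid.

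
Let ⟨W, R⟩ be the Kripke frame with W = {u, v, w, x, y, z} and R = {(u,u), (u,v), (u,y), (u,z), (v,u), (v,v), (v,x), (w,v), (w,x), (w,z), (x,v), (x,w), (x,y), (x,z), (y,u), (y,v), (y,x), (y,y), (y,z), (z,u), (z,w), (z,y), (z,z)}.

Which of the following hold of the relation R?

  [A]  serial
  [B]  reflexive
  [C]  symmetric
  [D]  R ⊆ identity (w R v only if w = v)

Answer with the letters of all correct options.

A

(A) serial: every world has an R-successor.
(B) not reflexive: not w R w.
(C) not symmetric: w R v but not v R w.
(D) not ⊆ identity: u R v with u ≠ v.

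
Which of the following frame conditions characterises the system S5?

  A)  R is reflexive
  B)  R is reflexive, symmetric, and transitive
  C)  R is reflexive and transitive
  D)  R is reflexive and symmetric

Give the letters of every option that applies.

B

(A) this class determines T (= KT), not S5.
(B) S5 is sound and complete for exactly this class.
(C) this class determines S4, not S5.
(D) this class determines B (= KTB), not S5.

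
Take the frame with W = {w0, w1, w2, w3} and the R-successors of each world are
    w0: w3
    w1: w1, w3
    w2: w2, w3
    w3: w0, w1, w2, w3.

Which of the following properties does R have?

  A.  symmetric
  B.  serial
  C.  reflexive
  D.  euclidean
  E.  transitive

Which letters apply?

A, B

(A) symmetric: every R-edge is matched by its reverse.
(B) serial: every world has an R-successor.
(C) not reflexive: not w0 R w0.
(D) not euclidean: w3 R w0 and w3 R w1 but not w0 R w1.
(E) not transitive: w0 R w3 and w3 R w0 but not w0 R w0.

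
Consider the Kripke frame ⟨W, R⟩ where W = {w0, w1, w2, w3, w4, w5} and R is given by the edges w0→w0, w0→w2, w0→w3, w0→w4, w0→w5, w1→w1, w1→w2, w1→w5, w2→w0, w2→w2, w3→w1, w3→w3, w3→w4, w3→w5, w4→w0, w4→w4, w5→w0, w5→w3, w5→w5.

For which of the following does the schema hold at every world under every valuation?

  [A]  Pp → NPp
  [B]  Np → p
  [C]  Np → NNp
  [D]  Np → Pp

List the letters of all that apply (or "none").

B, D

R is reflexive: each world relates to itself.
R is not transitive: w0 R w3 and w3 R w1 but not w0 R w1.
R is not euclidean: w0 R w2 and w0 R w3 but not w2 R w3.
R is serial: every world has an R-successor.
(A) axiom 5: valid iff R is euclidean. R is not euclidean — not valid.
(B) axiom T: valid iff R is reflexive. R is reflexive — valid.
(C) Np → NNp is axiom 4, which corresponds to transitivity. R is not transitive — not valid.
(D) Np → Pp is axiom D; it is valid on a frame exactly when R is serial. R is serial, so valid.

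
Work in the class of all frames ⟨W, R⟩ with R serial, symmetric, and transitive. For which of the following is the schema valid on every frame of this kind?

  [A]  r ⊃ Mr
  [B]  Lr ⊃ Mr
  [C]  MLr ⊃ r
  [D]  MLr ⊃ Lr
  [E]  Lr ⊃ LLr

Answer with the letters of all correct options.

A, B, C, D, E

A serial symmetric transitive relation is reflexive (take any v with uRv; symmetry gives vRu and transitivity gives uRu), hence an equivalence relation.
(A) the dual of axiom T: valid iff R is reflexive. Every such R is reflexive — valid.
(B) Lr ⊃ Mr is axiom D; it is valid on a frame exactly when R is serial. Every such R is serial, so valid.
(C) the dual of axiom B: valid iff R is symmetric. Every such R is symmetric — valid.
(D) MLr ⊃ Lr (the dual of axiom 5) characterises the euclidean frames. Every such R is euclidean — valid.
(E) axiom 4: valid iff R is transitive. Every such R is transitive — valid.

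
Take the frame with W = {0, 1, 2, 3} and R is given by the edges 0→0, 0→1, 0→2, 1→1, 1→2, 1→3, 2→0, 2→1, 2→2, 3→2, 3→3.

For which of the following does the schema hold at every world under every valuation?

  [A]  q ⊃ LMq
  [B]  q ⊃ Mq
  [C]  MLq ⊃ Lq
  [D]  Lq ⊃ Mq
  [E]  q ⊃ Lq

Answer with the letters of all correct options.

R is reflexive: each world relates to itself.
R is not symmetric: 0 R 1 but not 1 R 0.
R is not euclidean: 0 R 1 and 0 R 0 but not 1 R 0.
R is serial: every world has an R-successor.
R is not a subset of the identity: 0 R 1 with 0 ≠ 1.
(A) axiom B: valid iff R is symmetric. R is not symmetric — not valid.
(B) the dual of axiom T: valid iff R is reflexive. R is reflexive — valid.
(C) MLq ⊃ Lq is the dual of axiom 5; it is valid on a frame exactly when R is euclidean. R is not euclidean, so not valid.
(D) Lq ⊃ Mq is axiom D; it is valid on a frame exactly when R is serial. R is serial, so valid.
(E) q ⊃ Lq (equivalent to ◇p→p) corresponds to R being a subset of the identity. Here R ⊄ identity, so not valid.

B, D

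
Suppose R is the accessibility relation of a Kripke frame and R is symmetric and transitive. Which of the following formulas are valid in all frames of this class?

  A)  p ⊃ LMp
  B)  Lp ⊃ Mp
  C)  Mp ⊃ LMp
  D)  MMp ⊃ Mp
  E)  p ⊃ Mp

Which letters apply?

A symmetric transitive relation is euclidean (uRv and uRw give vRu by symmetry, then vRw by transitivity).
(A) p ⊃ LMp is axiom B; it is valid on a frame exactly when R is symmetric. Every such R is symmetric, so valid.
(B) Lp ⊃ Mp is axiom D; it is valid on a frame exactly when R is serial. Such an R need not be serial, so not valid.
(C) Mp ⊃ LMp is axiom 5, which corresponds to the euclidean property. Every such R is euclidean — valid.
(D) MMp ⊃ Mp is the dual of axiom 4; it is valid on a frame exactly when R is transitive. Every such R is transitive, so valid.
(E) p ⊃ Mp (the dual of axiom T) characterises the reflexive frames. Such an R need not be reflexive — not valid.

A, C, D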